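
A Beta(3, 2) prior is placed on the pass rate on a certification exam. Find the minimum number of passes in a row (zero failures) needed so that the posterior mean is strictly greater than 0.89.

k = 14

After k passes and 0 failures the posterior is Beta(3+k, 2), with mean (3+k)/(3+2+k).
Set (3+k)/(5+k) > 0.89 and solve: k > (0.89·5 − 3)/(1 − 0.89) = 13.182.
The smallest integer exceeding 13.182 is 14.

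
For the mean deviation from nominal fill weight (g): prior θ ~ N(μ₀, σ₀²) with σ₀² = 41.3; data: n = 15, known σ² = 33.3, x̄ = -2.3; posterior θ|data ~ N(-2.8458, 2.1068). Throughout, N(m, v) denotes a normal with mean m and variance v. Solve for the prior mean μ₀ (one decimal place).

With known observation variance, the Normal–Normal posterior has precision τ_n = τ₀ + n/σ² and mean μ_n = (τ₀μ₀ + (n/σ²)x̄)/τ_n.
Here τ₀ = 1/41.3 = 0.024213 and τ_data = 15/33.3 = 0.450450, so τ_n = 0.474663.
Rearranging for μ₀: μ₀ = (μ_n·τ_n − τ_data·x̄)/τ₀ = (-2.8458·0.474663 − 0.450450·-2.3) / 0.024213 = -0.314761/0.024213 ≈ -13.0.

μ₀ = -13.0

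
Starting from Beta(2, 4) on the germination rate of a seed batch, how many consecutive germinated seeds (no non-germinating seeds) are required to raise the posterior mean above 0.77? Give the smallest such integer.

k = 12

After k germinated seeds and 0 non-germinating seeds the posterior is Beta(2+k, 4), with mean (2+k)/(2+4+k).
Set (2+k)/(6+k) > 0.77 and solve: k > (0.77·6 − 2)/(1 − 0.77) = 11.391.
The smallest integer exceeding 11.391 is 12, and checking k=12: (14)/(18) = 0.7778 > 0.77.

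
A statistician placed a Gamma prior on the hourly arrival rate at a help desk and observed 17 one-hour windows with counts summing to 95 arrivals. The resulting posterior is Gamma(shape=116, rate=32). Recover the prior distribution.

Gamma(shape=21, rate=15)

A Gamma(α, β) prior (rate parametrization) on a Poisson rate with n observations summing to S gives posterior Gamma(α+S, β+n).
So α = 116 − 95 = 21 and β = 32 − 17 = 15.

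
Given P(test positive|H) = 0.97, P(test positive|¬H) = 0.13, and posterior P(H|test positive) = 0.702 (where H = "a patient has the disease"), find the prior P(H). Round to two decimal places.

In odds form, posterior odds = prior odds × likelihood ratio, so prior odds = posterior odds ÷ LR.
Posterior odds = 0.702/(1−0.702) = 2.3557. LR = 0.97/0.13 = 7.4615.
Prior odds = 2.3557/7.4615 = 0.3157, so P(H) = 0.3157/(1+0.3157) ≈ 0.24.

P(H) = 0.24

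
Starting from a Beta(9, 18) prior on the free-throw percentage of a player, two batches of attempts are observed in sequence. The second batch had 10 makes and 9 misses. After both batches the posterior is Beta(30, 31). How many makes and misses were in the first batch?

Because Beta–binomial updating is additive in the counts, the combined data contributed (α_post−α_prior, β_post−β_prior) successes and failures.
Total across both batches: 30−9=21 makes, 31−18=13 misses.
Subtract the second batch: 21−10=11 makes and 13−9=4 misses.

11 makes and 4 misses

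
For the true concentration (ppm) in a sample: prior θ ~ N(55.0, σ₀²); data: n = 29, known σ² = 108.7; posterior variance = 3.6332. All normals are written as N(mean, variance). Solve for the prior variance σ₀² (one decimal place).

σ₀² = 118.3

Posterior precision equals prior precision plus data precision: 1/σ_n² = 1/σ₀² + n/σ².
So 1/σ₀² = 1/3.6332 − 29/108.7 = 0.275239 − 0.266789 = 0.008450.
Hence σ₀² = 1/0.008450 ≈ 118.3.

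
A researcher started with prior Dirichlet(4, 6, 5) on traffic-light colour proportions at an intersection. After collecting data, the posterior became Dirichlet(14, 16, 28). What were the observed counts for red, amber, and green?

counts (10, 10, 23)

For a Dirichlet(α) prior with multinomial counts c, the posterior is Dirichlet(α + c) componentwise.
Counts are posterior − prior componentwise: 14−4=10, 16−6=10, 28−5=23.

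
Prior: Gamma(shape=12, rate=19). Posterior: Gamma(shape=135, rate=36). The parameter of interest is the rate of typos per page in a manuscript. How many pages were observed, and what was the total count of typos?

A Gamma(α, β) prior (rate parametrization) on a Poisson rate with n observations summing to S gives posterior Gamma(α+S, β+n).
Matching: Σxᵢ = 135 − 12 = 123 and n = 36 − 19 = 17.

n = 17 pages with total 123 typos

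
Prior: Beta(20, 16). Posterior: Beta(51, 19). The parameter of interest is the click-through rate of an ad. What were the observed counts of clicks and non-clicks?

31 clicks and 3 non-clicks

A Beta(α, β) prior with s successes and f failures in binomial data gives a Beta(α+s, β+f) posterior.
So s = 51 − 20 = 31 and f = 19 − 16 = 3.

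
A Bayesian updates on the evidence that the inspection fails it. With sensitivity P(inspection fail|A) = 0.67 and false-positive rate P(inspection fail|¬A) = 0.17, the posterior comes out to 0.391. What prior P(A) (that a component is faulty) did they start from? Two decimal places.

Bayes' rule in odds form gives O(A|E) = O(A)·[P(E|A)/P(E|¬A)], hence O(A) = O(A|E)/LR.
Posterior odds = 0.391/(1−0.391) = 0.6420. LR = 0.67/0.17 = 3.9412.
Prior odds = 0.6420/3.9412 = 0.1629, so P(A) = 0.1629/(1+0.1629) ≈ 0.14.

P(A) = 0.14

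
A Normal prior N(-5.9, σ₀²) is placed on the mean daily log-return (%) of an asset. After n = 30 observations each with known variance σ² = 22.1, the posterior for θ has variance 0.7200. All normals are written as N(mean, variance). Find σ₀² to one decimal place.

σ₀² = 31.8

Posterior precision equals prior precision plus data precision: 1/σ_n² = 1/σ₀² + n/σ².
So 1/σ₀² = 1/0.7200 − 30/22.1 = 1.388889 − 1.357466 = 0.031423.
Hence σ₀² = 1/0.031423 ≈ 31.8.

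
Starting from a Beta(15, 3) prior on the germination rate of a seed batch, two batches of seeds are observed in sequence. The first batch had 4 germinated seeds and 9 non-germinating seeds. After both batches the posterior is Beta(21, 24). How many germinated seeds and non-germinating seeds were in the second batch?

2 germinated seeds and 12 non-germinating seeds

Because Beta–binomial updating is additive in the counts, the combined data contributed (α_post−α_prior, β_post−β_prior) successes and failures.
Total across both batches: 21−15=6 germinated seeds, 24−3=21 non-germinating seeds.
Subtract the first batch: 6−4=2 germinated seeds and 21−9=12 non-germinating seeds.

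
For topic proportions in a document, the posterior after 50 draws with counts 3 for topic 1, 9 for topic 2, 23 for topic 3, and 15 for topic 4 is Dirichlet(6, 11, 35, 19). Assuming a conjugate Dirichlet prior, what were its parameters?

For a Dirichlet(α) prior with multinomial counts c, the posterior is Dirichlet(α + c) componentwise.
Subtract each count from the matching posterior parameter: 6−3=3, 11−9=2, 35−23=12, 19−15=4.

Dirichlet(3, 2, 12, 4)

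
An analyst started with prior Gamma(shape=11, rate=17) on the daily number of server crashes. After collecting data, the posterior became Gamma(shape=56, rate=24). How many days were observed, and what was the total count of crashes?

Gamma–Poisson conjugacy: posterior shape = α + Σxᵢ, posterior rate = β + n.
Matching: Σxᵢ = 56 − 11 = 45 and n = 24 − 17 = 7.

n = 7 days with total 45 crashes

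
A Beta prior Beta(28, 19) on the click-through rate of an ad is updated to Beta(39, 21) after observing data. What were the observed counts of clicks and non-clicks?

Beta is conjugate to the binomial likelihood: posterior = Beta(a+s, b+f).
Match parameters: s=39−28=11, f=21−19=2.

11 clicks and 2 non-clicks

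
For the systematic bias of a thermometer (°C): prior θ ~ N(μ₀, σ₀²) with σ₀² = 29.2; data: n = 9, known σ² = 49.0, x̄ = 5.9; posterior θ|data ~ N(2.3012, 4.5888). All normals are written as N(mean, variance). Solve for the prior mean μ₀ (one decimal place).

With known observation variance, the Normal–Normal posterior has precision τ_n = τ₀ + n/σ² and mean μ_n = (τ₀μ₀ + (n/σ²)x̄)/τ_n.
Here τ₀ = 1/29.2 = 0.034247 and τ_data = 9/49.0 = 0.183673, so τ_n = 0.217920.
Rearranging for μ₀: μ₀ = (μ_n·τ_n − τ_data·x̄)/τ₀ = (2.3012·0.217920 − 0.183673·5.9) / 0.034247 = -0.582193/0.034247 ≈ -17.0.

μ₀ = -17.0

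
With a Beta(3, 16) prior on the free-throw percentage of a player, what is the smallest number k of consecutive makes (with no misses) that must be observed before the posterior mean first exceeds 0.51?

After k makes and 0 misses the posterior is Beta(3+k, 16), with mean (3+k)/(3+16+k).
Set (3+k)/(19+k) > 0.51 and solve: k > (0.51·19 − 3)/(1 − 0.51) = 13.653.
The smallest integer exceeding 13.653 is 14.

k = 14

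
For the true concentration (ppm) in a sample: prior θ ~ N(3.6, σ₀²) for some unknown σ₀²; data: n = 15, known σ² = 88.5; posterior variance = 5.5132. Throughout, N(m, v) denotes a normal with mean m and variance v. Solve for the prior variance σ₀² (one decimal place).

Posterior precision equals prior precision plus data precision: 1/σ_n² = 1/σ₀² + n/σ².
So 1/σ₀² = 1/5.5132 − 15/88.5 = 0.181383 − 0.169492 = 0.011891.
Hence σ₀² = 1/0.011891 ≈ 84.1.

σ₀² = 84.1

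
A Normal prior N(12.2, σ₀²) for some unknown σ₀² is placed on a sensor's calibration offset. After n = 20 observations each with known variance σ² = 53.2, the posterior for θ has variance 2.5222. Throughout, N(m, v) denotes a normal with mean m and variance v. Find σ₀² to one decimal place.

σ₀² = 48.7

Posterior precision equals prior precision plus data precision: 1/σ_n² = 1/σ₀² + n/σ².
So 1/σ₀² = 1/2.5222 − 20/53.2 = 0.396479 − 0.375940 = 0.020539.
Hence σ₀² = 1/0.020539 ≈ 48.7.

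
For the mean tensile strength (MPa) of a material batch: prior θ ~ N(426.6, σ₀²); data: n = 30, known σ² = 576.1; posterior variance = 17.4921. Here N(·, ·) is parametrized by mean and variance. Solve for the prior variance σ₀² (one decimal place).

For the Normal–Normal model with known σ², precisions add: τ_n = τ₀ + n/σ².
So 1/σ₀² = 1/17.4921 − 30/576.1 = 0.057169 − 0.052074 = 0.005095.
Hence σ₀² = 1/0.005095 ≈ 196.3.

σ₀² = 196.3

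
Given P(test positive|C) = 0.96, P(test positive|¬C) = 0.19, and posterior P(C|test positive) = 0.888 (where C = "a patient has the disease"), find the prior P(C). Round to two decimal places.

Bayes' rule in odds form gives O(C|E) = O(C)·[P(E|C)/P(E|¬C)], hence O(C) = O(C|E)/LR.
Posterior odds = 0.888/(1−0.888) = 7.9286. LR = 0.96/0.19 = 5.0526.
Prior odds = 7.9286/5.0526 = 1.5692, so P(C) = 1.5692/(1+1.5692) ≈ 0.61.

P(C) = 0.61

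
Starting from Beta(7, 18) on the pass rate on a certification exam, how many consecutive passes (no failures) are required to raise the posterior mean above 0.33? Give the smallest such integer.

k = 2

After k passes and 0 failures the posterior is Beta(7+k, 18), with mean (7+k)/(7+18+k).
Set (7+k)/(25+k) > 0.33 and solve: k > (0.33·25 − 7)/(1 − 0.33) = 1.866.
The smallest integer exceeding 1.866 is 2.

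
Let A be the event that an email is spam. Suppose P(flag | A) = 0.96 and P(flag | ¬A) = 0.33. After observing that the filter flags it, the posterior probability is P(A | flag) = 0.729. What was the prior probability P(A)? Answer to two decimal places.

P(A) = 0.48

Bayes' rule in odds form gives O(A|E) = O(A)·[P(E|A)/P(E|¬A)], hence O(A) = O(A|E)/LR.
Posterior odds = 0.729/(1−0.729) = 2.6900. LR = 0.96/0.33 = 2.9091.
Prior odds = 2.6900/2.9091 = 0.9247, so P(A) = 0.9247/(1+0.9247) ≈ 0.48.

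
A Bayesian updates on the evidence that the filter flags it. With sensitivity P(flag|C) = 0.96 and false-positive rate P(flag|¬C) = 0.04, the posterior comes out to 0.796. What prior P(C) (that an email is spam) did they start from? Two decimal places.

Bayes' rule in odds form gives O(C|E) = O(C)·[P(E|C)/P(E|¬C)], hence O(C) = O(C|E)/LR.
Posterior odds = 0.796/(1−0.796) = 3.9020. LR = 0.96/0.04 = 24.0000.
Prior odds = 3.9020/24.0000 = 0.1626, so P(C) = 0.1626/(1+0.1626) ≈ 0.14.

P(C) = 0.14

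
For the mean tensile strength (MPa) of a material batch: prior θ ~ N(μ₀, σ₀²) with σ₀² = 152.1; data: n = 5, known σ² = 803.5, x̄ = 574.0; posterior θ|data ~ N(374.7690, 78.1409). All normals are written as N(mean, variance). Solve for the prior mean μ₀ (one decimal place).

μ₀ = 186.2

The posterior mean is a precision-weighted average: μ_n = (τ₀μ₀ + τ_data·x̄)/(τ₀+τ_data), with τ₀=1/σ₀² and τ_data=n/σ².
Here τ₀ = 1/152.1 = 0.006575 and τ_data = 5/803.5 = 0.006223, so τ_n = 0.012798.
Rearranging for μ₀: μ₀ = (μ_n·τ_n − τ_data·x̄)/τ₀ = (374.7690·0.012798 − 0.006223·574.0) / 0.006575 = 1.224292/0.006575 ≈ 186.2.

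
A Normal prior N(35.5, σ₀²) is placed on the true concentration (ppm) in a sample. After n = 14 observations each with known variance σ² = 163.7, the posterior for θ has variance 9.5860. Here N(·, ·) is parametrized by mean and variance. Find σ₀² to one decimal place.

σ₀² = 53.2

Posterior precision equals prior precision plus data precision: 1/σ_n² = 1/σ₀² + n/σ².
So 1/σ₀² = 1/9.5860 − 14/163.7 = 0.104319 − 0.085522 = 0.018797.
Hence σ₀² = 1/0.018797 ≈ 53.2.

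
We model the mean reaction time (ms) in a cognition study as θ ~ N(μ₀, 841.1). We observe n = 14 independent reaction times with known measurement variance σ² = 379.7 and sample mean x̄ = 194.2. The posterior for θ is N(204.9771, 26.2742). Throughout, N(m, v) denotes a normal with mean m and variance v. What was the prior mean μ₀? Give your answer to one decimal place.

With known observation variance, the Normal–Normal posterior has precision τ_n = τ₀ + n/σ² and mean μ_n = (τ₀μ₀ + (n/σ²)x̄)/τ_n.
Here τ₀ = 1/841.1 = 0.001189 and τ_data = 14/379.7 = 0.036871, so τ_n = 0.038060.
Rearranging for μ₀: μ₀ = (μ_n·τ_n − τ_data·x̄)/τ₀ = (204.9771·0.038060 − 0.036871·194.2) / 0.001189 = 0.641080/0.001189 ≈ 539.2.

μ₀ = 539.2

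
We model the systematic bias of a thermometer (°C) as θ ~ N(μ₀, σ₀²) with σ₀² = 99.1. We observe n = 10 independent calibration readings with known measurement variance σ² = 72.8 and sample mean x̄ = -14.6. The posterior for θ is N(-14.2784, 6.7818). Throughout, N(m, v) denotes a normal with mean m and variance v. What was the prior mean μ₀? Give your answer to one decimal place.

μ₀ = -9.9

The posterior mean is a precision-weighted average: μ_n = (τ₀μ₀ + τ_data·x̄)/(τ₀+τ_data), with τ₀=1/σ₀² and τ_data=n/σ².
Here τ₀ = 1/99.1 = 0.010091 and τ_data = 10/72.8 = 0.137363, so τ_n = 0.147454.
Rearranging for μ₀: μ₀ = (μ_n·τ_n − τ_data·x̄)/τ₀ = (-14.2784·0.147454 − 0.137363·-14.6) / 0.010091 = -0.099907/0.010091 ≈ -9.9.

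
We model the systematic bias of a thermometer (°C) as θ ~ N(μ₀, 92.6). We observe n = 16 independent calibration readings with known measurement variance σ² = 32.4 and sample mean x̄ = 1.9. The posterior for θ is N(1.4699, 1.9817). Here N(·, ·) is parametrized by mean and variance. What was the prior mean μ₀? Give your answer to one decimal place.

With known observation variance, the Normal–Normal posterior has precision τ_n = τ₀ + n/σ² and mean μ_n = (τ₀μ₀ + (n/σ²)x̄)/τ_n.
Here τ₀ = 1/92.6 = 0.010799 and τ_data = 16/32.4 = 0.493827, so τ_n = 0.504626.
Rearranging for μ₀: μ₀ = (μ_n·τ_n − τ_data·x̄)/τ₀ = (1.4699·0.504626 − 0.493827·1.9) / 0.010799 = -0.196522/0.010799 ≈ -18.2.

μ₀ = -18.2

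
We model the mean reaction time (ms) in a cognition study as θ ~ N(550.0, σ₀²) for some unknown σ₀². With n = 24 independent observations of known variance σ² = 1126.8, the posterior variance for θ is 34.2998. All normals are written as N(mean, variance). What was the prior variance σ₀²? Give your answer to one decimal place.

σ₀² = 127.3

Posterior precision equals prior precision plus data precision: 1/σ_n² = 1/σ₀² + n/σ².
So 1/σ₀² = 1/34.2998 − 24/1126.8 = 0.029155 − 0.021299 = 0.007856.
Hence σ₀² = 1/0.007856 ≈ 127.3.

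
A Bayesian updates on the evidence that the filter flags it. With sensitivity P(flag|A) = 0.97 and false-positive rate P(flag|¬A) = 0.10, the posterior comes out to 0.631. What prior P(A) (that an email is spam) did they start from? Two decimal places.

P(A) = 0.15

Bayes' rule in odds form gives O(A|E) = O(A)·[P(E|A)/P(E|¬A)], hence O(A) = O(A|E)/LR.
Posterior odds = 0.631/(1−0.631) = 1.7100. LR = 0.97/0.10 = 9.7000.
Prior odds = 1.7100/9.7000 = 0.1763, so P(A) = 0.1763/(1+0.1763) ≈ 0.15.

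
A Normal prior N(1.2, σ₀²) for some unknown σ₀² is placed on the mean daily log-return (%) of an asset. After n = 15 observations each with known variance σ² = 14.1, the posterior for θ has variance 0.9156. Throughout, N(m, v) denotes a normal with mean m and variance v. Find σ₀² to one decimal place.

Posterior precision equals prior precision plus data precision: 1/σ_n² = 1/σ₀² + n/σ².
So 1/σ₀² = 1/0.9156 − 15/14.1 = 1.092180 − 1.063830 = 0.028350.
Hence σ₀² = 1/0.028350 ≈ 35.3.

σ₀² = 35.3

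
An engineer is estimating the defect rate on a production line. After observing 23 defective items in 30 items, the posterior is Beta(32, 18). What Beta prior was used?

A Beta(α, β) prior with s successes and f failures in binomial data gives a Beta(α+s, β+f) posterior.
So α = 32 − 23 = 9 and β = 18 − 7 = 11.

Beta(9, 11)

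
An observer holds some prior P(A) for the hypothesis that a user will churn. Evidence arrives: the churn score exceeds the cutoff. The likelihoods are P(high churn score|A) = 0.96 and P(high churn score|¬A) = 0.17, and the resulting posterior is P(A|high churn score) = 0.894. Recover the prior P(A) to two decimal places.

P(A) = 0.60

Bayes' rule in odds form gives O(A|E) = O(A)·[P(E|A)/P(E|¬A)], hence O(A) = O(A|E)/LR.
Posterior odds = 0.894/(1−0.894) = 8.4340. LR = 0.96/0.17 = 5.6471.
Prior odds = 8.4340/5.6471 = 1.4935, so P(A) = 1.4935/(1+1.4935) ≈ 0.60.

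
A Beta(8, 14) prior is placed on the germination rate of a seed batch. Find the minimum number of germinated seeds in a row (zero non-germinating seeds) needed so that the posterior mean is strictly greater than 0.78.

After k germinated seeds and 0 non-germinating seeds the posterior is Beta(8+k, 14), with mean (8+k)/(8+14+k).
Set (8+k)/(22+k) > 0.78 and solve: k > (0.78·22 − 8)/(1 − 0.78) = 41.636.
The smallest integer exceeding 41.636 is 42, and checking k=42: (50)/(64) = 0.7812 > 0.78.

k = 42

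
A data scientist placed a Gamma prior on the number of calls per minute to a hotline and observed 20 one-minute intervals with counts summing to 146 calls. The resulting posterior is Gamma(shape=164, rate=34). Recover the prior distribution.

Gamma–Poisson conjugacy: posterior shape = α + Σxᵢ, posterior rate = β + n.
So α = 164 − 146 = 18 and β = 34 − 20 = 14.

Gamma(shape=18, rate=14)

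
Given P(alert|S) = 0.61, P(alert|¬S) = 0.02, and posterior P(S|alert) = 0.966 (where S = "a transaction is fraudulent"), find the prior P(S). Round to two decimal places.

In odds form, posterior odds = prior odds × likelihood ratio, so prior odds = posterior odds ÷ LR.
Posterior odds = 0.966/(1−0.966) = 28.4118. LR = 0.61/0.02 = 30.5000.
Prior odds = 28.4118/30.5000 = 0.9315, so P(S) = 0.9315/(1+0.9315) ≈ 0.48.

P(S) = 0.48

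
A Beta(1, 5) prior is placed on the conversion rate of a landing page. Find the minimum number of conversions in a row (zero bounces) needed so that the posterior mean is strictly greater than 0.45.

k = 4

After k conversions and 0 bounces the posterior is Beta(1+k, 5), with mean (1+k)/(1+5+k).
Set (1+k)/(6+k) > 0.45 and solve: k > (0.45·6 − 1)/(1 − 0.45) = 3.091.
The smallest integer exceeding 3.091 is 4, and checking k=4: (5)/(10) = 0.5000 > 0.45.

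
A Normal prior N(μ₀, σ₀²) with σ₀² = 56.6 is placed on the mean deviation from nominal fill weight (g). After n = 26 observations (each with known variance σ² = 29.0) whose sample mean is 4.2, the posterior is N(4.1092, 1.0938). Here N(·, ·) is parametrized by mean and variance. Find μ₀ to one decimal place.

The posterior mean is a precision-weighted average: μ_n = (τ₀μ₀ + τ_data·x̄)/(τ₀+τ_data), with τ₀=1/σ₀² and τ_data=n/σ².
Here τ₀ = 1/56.6 = 0.017668 and τ_data = 26/29.0 = 0.896552, so τ_n = 0.914220.
Rearranging for μ₀: μ₀ = (μ_n·τ_n − τ_data·x̄)/τ₀ = (4.1092·0.914220 − 0.896552·4.2) / 0.017668 = -0.008806/0.017668 ≈ -0.5.

μ₀ = -0.5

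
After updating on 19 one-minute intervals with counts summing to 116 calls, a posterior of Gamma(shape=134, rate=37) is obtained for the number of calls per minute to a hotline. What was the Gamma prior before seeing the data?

A Gamma(α, β) prior (rate parametrization) on a Poisson rate with n observations summing to S gives posterior Gamma(α+S, β+n).
So α = 134 − 116 = 18 and β = 37 − 19 = 18.

Gamma(shape=18, rate=18)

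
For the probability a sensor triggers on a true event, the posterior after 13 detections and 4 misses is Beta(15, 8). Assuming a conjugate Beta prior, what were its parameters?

Beta(2, 4)

Beta is conjugate to the binomial likelihood: posterior = Beta(a+s, b+f).
Subtract the data counts: 15−13=2, 8−4=4.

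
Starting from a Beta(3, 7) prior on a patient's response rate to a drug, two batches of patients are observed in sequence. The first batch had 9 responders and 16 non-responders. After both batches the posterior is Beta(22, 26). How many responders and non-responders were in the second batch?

10 responders and 3 non-responders

Because Beta–binomial updating is additive in the counts, the combined data contributed (α_post−α_prior, β_post−β_prior) successes and failures.
Total across both batches: 22−3=19 responders, 26−7=19 non-responders.
Subtract the first batch: 19−9=10 responders and 19−16=3 non-responders.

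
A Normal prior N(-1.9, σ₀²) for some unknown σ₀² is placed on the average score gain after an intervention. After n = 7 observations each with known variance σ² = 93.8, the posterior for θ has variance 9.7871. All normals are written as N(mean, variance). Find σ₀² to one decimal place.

σ₀² = 36.3

For the Normal–Normal model with known σ², precisions add: τ_n = τ₀ + n/σ².
So 1/σ₀² = 1/9.7871 − 7/93.8 = 0.102175 − 0.074627 = 0.027548.
Hence σ₀² = 1/0.027548 ≈ 36.3.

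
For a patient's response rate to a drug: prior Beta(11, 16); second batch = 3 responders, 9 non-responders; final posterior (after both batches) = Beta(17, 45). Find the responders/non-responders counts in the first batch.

3 responders and 20 non-responders

Sequential conjugate updates are equivalent to a single update on the pooled data, so total successes = posterior α − prior α and total failures = posterior β − prior β.
Total across both batches: 17−11=6 responders, 45−16=29 non-responders.
Subtract the second batch: 6−3=3 responders and 29−9=20 non-responders.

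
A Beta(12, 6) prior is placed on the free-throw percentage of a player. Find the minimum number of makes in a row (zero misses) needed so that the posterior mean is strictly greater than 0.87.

k = 29

After k makes and 0 misses the posterior is Beta(12+k, 6), with mean (12+k)/(12+6+k).
Set (12+k)/(18+k) > 0.87 and solve: k > (0.87·18 − 12)/(1 − 0.87) = 28.154.
The smallest integer exceeding 28.154 is 29, and checking k=29: (41)/(47) = 0.8723 > 0.87.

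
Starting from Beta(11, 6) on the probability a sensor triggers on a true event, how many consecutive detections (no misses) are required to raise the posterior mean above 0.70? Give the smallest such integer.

k = 4

After k detections and 0 misses the posterior is Beta(11+k, 6), with mean (11+k)/(11+6+k).
Set (11+k)/(17+k) > 0.70 and solve: k > (0.70·17 − 11)/(1 − 0.70) = 3.000.
The smallest integer exceeding 3.000 is 4, and checking k=4: (15)/(21) = 0.7143 > 0.70.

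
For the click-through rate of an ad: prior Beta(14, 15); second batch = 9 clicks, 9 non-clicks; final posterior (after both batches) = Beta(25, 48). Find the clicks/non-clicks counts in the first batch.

2 clicks and 24 non-clicks

Sequential conjugate updates are equivalent to a single update on the pooled data, so total successes = posterior α − prior α and total failures = posterior β − prior β.
Total across both batches: 25−14=11 clicks, 48−15=33 non-clicks.
Subtract the second batch: 11−9=2 clicks and 33−9=24 non-clicks.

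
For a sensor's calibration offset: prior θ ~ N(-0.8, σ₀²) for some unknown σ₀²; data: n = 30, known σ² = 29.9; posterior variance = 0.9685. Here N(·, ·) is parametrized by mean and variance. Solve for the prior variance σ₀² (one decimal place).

σ₀² = 34.3

Posterior precision equals prior precision plus data precision: 1/σ_n² = 1/σ₀² + n/σ².
So 1/σ₀² = 1/0.9685 − 30/29.9 = 1.032525 − 1.003344 = 0.029181.
Hence σ₀² = 1/0.029181 ≈ 34.3.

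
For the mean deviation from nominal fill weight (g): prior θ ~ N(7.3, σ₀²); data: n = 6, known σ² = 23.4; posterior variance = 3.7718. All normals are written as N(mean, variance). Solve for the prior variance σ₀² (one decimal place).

Posterior precision equals prior precision plus data precision: 1/σ_n² = 1/σ₀² + n/σ².
So 1/σ₀² = 1/3.7718 − 6/23.4 = 0.265125 − 0.256410 = 0.008715.
Hence σ₀² = 1/0.008715 ≈ 114.7.

σ₀² = 114.7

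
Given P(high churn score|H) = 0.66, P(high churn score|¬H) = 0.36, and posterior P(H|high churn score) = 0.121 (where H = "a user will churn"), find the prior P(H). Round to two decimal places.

Bayes' rule in odds form gives O(H|E) = O(H)·[P(E|H)/P(E|¬H)], hence O(H) = O(H|E)/LR.
Posterior odds = 0.121/(1−0.121) = 0.1377. LR = 0.66/0.36 = 1.8333.
Prior odds = 0.1377/1.8333 = 0.0751, so P(H) = 0.0751/(1+0.0751) ≈ 0.07.

P(H) = 0.07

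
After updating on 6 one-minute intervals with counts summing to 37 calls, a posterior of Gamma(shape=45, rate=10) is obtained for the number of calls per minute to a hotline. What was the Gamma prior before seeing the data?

Gamma–Poisson conjugacy: posterior shape = α + Σxᵢ, posterior rate = β + n.
So α = 45 − 37 = 8 and β = 10 − 6 = 4.

Gamma(shape=8, rate=4)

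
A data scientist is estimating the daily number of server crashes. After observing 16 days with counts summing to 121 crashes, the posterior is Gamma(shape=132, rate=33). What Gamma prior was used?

Gamma(shape=11, rate=17)

Gamma–Poisson conjugacy: posterior shape = α + Σxᵢ, posterior rate = β + n.
So α = 132 − 121 = 11 and β = 33 − 16 = 17.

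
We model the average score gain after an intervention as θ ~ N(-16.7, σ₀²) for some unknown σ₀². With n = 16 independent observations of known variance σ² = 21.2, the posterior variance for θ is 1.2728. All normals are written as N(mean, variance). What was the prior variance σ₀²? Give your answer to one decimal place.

σ₀² = 32.3

For the Normal–Normal model with known σ², precisions add: τ_n = τ₀ + n/σ².
So 1/σ₀² = 1/1.2728 − 16/21.2 = 0.785669 − 0.754717 = 0.030952.
Hence σ₀² = 1/0.030952 ≈ 32.3.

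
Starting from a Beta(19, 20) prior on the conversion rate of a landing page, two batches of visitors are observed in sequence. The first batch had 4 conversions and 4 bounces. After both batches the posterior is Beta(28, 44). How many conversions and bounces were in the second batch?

Because Beta–binomial updating is additive in the counts, the combined data contributed (α_post−α_prior, β_post−β_prior) successes and failures.
Total across both batches: 28−19=9 conversions, 44−20=24 bounces.
Subtract the first batch: 9−4=5 conversions and 24−4=20 bounces.

5 conversions and 20 bounces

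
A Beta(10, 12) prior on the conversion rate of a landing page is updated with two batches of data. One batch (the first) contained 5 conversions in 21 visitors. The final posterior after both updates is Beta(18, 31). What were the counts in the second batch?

3 conversions and 3 bounces

Sequential conjugate updates are equivalent to a single update on the pooled data, so total successes = posterior α − prior α and total failures = posterior β − prior β.
Total across both batches: 18−10=8 conversions, 31−12=19 bounces.
Subtract the first batch: 8−5=3 conversions and 19−16=3 bounces.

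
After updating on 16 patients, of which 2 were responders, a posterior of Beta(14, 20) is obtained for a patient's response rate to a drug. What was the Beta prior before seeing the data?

Beta(12, 6)

Under Beta–binomial conjugacy the posterior parameters are (a+s, b+f).
Subtract the data counts: 14−2=12, 20−14=6.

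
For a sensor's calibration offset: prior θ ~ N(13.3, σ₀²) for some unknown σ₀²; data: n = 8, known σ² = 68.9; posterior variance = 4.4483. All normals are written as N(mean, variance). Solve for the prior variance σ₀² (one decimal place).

σ₀² = 9.2

Posterior precision equals prior precision plus data precision: 1/σ_n² = 1/σ₀² + n/σ².
So 1/σ₀² = 1/4.4483 − 8/68.9 = 0.224805 − 0.116110 = 0.108695.
Hence σ₀² = 1/0.108695 ≈ 9.2.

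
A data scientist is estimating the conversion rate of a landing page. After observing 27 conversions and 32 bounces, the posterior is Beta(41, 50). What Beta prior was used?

Under Beta–binomial conjugacy the posterior parameters are (a+s, b+f).
Subtract the data counts: 41−27=14, 50−32=18.

Beta(14, 18)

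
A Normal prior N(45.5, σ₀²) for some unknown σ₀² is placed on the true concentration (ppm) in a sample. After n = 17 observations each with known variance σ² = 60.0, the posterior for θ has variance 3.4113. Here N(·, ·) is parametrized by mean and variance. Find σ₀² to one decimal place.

Posterior precision equals prior precision plus data precision: 1/σ_n² = 1/σ₀² + n/σ².
So 1/σ₀² = 1/3.4113 − 17/60.0 = 0.293143 − 0.283333 = 0.009810.
Hence σ₀² = 1/0.009810 ≈ 101.9.

σ₀² = 101.9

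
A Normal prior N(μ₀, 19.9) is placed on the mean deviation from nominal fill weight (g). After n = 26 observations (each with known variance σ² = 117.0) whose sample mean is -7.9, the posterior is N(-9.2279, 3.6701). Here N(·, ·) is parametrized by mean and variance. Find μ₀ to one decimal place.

The posterior mean is a precision-weighted average: μ_n = (τ₀μ₀ + τ_data·x̄)/(τ₀+τ_data), with τ₀=1/σ₀² and τ_data=n/σ².
Here τ₀ = 1/19.9 = 0.050251 and τ_data = 26/117.0 = 0.222222, so τ_n = 0.272473.
Rearranging for μ₀: μ₀ = (μ_n·τ_n − τ_data·x̄)/τ₀ = (-9.2279·0.272473 − 0.222222·-7.9) / 0.050251 = -0.758800/0.050251 ≈ -15.1.

μ₀ = -15.1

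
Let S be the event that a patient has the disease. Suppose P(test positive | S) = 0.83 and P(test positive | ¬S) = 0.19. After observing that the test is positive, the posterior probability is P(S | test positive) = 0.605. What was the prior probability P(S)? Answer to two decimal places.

P(S) = 0.26

Bayes' rule in odds form gives O(S|E) = O(S)·[P(E|S)/P(E|¬S)], hence O(S) = O(S|E)/LR.
Posterior odds = 0.605/(1−0.605) = 1.5316. LR = 0.83/0.19 = 4.3684.
Prior odds = 1.5316/4.3684 = 0.3506, so P(S) = 0.3506/(1+0.3506) ≈ 0.26.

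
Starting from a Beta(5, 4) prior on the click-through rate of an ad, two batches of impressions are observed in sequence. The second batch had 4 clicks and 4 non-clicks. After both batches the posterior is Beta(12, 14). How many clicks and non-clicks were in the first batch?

Because Beta–binomial updating is additive in the counts, the combined data contributed (α_post−α_prior, β_post−β_prior) successes and failures.
Total across both batches: 12−5=7 clicks, 14−4=10 non-clicks.
Subtract the second batch: 7−4=3 clicks and 10−4=6 non-clicks.

3 clicks and 6 non-clicks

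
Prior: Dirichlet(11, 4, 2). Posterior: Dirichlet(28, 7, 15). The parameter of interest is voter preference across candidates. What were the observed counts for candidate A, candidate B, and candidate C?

For a Dirichlet(α) prior with multinomial counts c, the posterior is Dirichlet(α + c) componentwise.
Counts are posterior − prior componentwise: 28−11=17, 7−4=3, 15−2=13.

counts (17, 3, 13)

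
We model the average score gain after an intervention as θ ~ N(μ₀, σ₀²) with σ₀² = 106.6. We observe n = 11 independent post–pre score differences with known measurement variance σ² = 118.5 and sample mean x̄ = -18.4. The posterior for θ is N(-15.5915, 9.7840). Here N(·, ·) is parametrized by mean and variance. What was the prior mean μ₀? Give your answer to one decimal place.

The posterior mean is a precision-weighted average: μ_n = (τ₀μ₀ + τ_data·x̄)/(τ₀+τ_data), with τ₀=1/σ₀² and τ_data=n/σ².
Here τ₀ = 1/106.6 = 0.009381 and τ_data = 11/118.5 = 0.092827, so τ_n = 0.102208.
Rearranging for μ₀: μ₀ = (μ_n·τ_n − τ_data·x̄)/τ₀ = (-15.5915·0.102208 − 0.092827·-18.4) / 0.009381 = 0.114441/0.009381 ≈ 12.2.

μ₀ = 12.2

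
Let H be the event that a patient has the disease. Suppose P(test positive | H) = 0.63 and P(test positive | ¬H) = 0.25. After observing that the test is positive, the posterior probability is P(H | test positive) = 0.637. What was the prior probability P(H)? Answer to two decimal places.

P(H) = 0.41

In odds form, posterior odds = prior odds × likelihood ratio, so prior odds = posterior odds ÷ LR.
Posterior odds = 0.637/(1−0.637) = 1.7548. LR = 0.63/0.25 = 2.5200.
Prior odds = 1.7548/2.5200 = 0.6963, so P(H) = 0.6963/(1+0.6963) ≈ 0.41.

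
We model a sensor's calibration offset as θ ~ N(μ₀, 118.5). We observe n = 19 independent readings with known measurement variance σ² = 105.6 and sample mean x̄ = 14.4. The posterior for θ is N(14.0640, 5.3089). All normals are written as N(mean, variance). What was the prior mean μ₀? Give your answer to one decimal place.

μ₀ = 6.9

The posterior mean is a precision-weighted average: μ_n = (τ₀μ₀ + τ_data·x̄)/(τ₀+τ_data), with τ₀=1/σ₀² and τ_data=n/σ².
Here τ₀ = 1/118.5 = 0.008439 and τ_data = 19/105.6 = 0.179924, so τ_n = 0.188363.
Rearranging for μ₀: μ₀ = (μ_n·τ_n − τ_data·x̄)/τ₀ = (14.0640·0.188363 − 0.179924·14.4) / 0.008439 = 0.058232/0.008439 ≈ 6.9.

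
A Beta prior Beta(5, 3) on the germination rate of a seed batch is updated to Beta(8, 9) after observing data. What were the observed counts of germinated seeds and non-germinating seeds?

Under Beta–binomial conjugacy the posterior parameters are (a+s, b+f).
Match parameters: s=8−5=3, f=9−3=6.

3 germinated seeds and 6 non-germinating seeds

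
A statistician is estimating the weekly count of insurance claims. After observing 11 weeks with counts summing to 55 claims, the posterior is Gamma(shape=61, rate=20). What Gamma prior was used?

Gamma(shape=6, rate=9)

A Gamma(α, β) prior (rate parametrization) on a Poisson rate with n observations summing to S gives posterior Gamma(α+S, β+n).
So α = 61 − 55 = 6 and β = 20 − 11 = 9.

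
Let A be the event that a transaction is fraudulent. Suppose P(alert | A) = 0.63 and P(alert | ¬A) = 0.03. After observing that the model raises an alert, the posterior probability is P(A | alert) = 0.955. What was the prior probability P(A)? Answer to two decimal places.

P(A) = 0.50

In odds form, posterior odds = prior odds × likelihood ratio, so prior odds = posterior odds ÷ LR.
Posterior odds = 0.955/(1−0.955) = 21.2222. LR = 0.63/0.03 = 21.0000.
Prior odds = 21.2222/21.0000 = 1.0106, so P(A) = 1.0106/(1+1.0106) ≈ 0.50.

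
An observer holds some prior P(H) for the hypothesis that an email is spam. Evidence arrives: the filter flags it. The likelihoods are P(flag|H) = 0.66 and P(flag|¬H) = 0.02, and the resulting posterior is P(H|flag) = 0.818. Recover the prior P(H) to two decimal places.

P(H) = 0.12

Bayes' rule in odds form gives O(H|E) = O(H)·[P(E|H)/P(E|¬H)], hence O(H) = O(H|E)/LR.
Posterior odds = 0.818/(1−0.818) = 4.4945. LR = 0.66/0.02 = 33.0000.
Prior odds = 4.4945/33.0000 = 0.1362, so P(H) = 0.1362/(1+0.1362) ≈ 0.12.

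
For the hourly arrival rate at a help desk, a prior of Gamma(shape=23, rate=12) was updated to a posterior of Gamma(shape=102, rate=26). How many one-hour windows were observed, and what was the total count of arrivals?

n = 14 one-hour windows with total 79 arrivals

Gamma–Poisson conjugacy: posterior shape = α + Σxᵢ, posterior rate = β + n.
Matching: Σxᵢ = 102 − 23 = 79 and n = 26 − 12 = 14.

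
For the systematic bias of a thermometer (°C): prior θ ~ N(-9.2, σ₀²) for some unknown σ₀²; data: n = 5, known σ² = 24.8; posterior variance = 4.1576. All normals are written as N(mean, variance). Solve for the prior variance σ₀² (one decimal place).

Posterior precision equals prior precision plus data precision: 1/σ_n² = 1/σ₀² + n/σ².
So 1/σ₀² = 1/4.1576 − 5/24.8 = 0.240523 − 0.201613 = 0.038910.
Hence σ₀² = 1/0.038910 ≈ 25.7.

σ₀² = 25.7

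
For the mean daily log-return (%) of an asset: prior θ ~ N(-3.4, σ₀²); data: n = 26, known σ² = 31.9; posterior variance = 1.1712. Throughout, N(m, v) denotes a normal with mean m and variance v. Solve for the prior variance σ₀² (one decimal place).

For the Normal–Normal model with known σ², precisions add: τ_n = τ₀ + n/σ².
So 1/σ₀² = 1/1.1712 − 26/31.9 = 0.853825 − 0.815047 = 0.038778.
Hence σ₀² = 1/0.038778 ≈ 25.8.

σ₀² = 25.8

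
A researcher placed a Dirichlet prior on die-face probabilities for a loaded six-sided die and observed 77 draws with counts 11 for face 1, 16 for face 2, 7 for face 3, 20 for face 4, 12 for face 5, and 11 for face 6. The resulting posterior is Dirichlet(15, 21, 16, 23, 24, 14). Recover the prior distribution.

Dirichlet(4, 5, 9, 3, 12, 3)

For a Dirichlet(α) prior with multinomial counts c, the posterior is Dirichlet(α + c) componentwise.
Subtract each count from the matching posterior parameter: 15−11=4, 21−16=5, 16−7=9, 23−20=3, 24−12=12, 14−11=3.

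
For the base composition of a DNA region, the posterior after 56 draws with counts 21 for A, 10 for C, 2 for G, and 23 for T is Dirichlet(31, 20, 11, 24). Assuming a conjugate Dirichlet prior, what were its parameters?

For a Dirichlet(α) prior with multinomial counts c, the posterior is Dirichlet(α + c) componentwise.
Subtract each count from the matching posterior parameter: 31−21=10, 20−10=10, 11−2=9, 24−23=1.

Dirichlet(10, 10, 9, 1)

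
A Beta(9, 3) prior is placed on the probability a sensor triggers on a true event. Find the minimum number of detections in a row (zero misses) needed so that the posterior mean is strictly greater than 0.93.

k = 31

After k detections and 0 misses the posterior is Beta(9+k, 3), with mean (9+k)/(9+3+k).
Set (9+k)/(12+k) > 0.93 and solve: k > (0.93·12 − 9)/(1 − 0.93) = 30.857.
The smallest integer exceeding 30.857 is 31.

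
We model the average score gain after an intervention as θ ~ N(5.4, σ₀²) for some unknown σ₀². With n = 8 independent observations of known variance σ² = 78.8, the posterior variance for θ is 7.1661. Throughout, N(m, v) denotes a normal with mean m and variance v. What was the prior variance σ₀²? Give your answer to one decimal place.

For the Normal–Normal model with known σ², precisions add: τ_n = τ₀ + n/σ².
So 1/σ₀² = 1/7.1661 − 8/78.8 = 0.139546 − 0.101523 = 0.038023.
Hence σ₀² = 1/0.038023 ≈ 26.3.

σ₀² = 26.3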